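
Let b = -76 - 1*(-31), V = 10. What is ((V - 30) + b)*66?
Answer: -4290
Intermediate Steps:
b = -45 (b = -76 + 31 = -45)
((V - 30) + b)*66 = ((10 - 30) - 45)*66 = (-20 - 45)*66 = -65*66 = -4290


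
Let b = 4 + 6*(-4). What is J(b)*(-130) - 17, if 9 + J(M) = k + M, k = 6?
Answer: 2973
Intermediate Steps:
b = -20 (b = 4 - 24 = -20)
J(M) = -3 + M (J(M) = -9 + (6 + M) = -3 + M)
J(b)*(-130) - 17 = (-3 - 20)*(-130) - 17 = -23*(-130) - 17 = 2990 - 17 = 2973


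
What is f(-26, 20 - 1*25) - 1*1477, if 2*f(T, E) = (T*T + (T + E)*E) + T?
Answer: -2149/2 ≈ -1074.5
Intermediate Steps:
f(T, E) = T/2 + T²/2 + E*(E + T)/2 (f(T, E) = ((T*T + (T + E)*E) + T)/2 = ((T² + (E + T)*E) + T)/2 = ((T² + E*(E + T)) + T)/2 = (T + T² + E*(E + T))/2 = T/2 + T²/2 + E*(E + T)/2)
f(-26, 20 - 1*25) - 1*1477 = ((½)*(-26) + (20 - 1*25)²/2 + (½)*(-26)² + (½)*(20 - 1*25)*(-26)) - 1*1477 = (-13 + (20 - 25)²/2 + (½)*676 + (½)*(20 - 25)*(-26)) - 1477 = (-13 + (½)*(-5)² + 338 + (½)*(-5)*(-26)) - 1477 = (-13 + (½)*25 + 338 + 65) - 1477 = (-13 + 25/2 + 338 + 65) - 1477 = 805/2 - 1477 = -2149/2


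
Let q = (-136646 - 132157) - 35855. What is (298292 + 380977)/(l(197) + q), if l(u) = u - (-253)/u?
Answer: -133815993/59978564 ≈ -2.2311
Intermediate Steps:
q = -304658 (q = -268803 - 35855 = -304658)
l(u) = u + 253/u
(298292 + 380977)/(l(197) + q) = (298292 + 380977)/((197 + 253/197) - 304658) = 679269/((197 + 253*(1/197)) - 304658) = 679269/((197 + 253/197) - 304658) = 679269/(39062/197 - 304658) = 679269/(-59978564/197) = 679269*(-197/59978564) = -133815993/59978564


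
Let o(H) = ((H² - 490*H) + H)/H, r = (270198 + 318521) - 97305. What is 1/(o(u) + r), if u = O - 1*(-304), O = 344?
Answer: 1/491573 ≈ 2.0343e-6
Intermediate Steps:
r = 491414 (r = 588719 - 97305 = 491414)
u = 648 (u = 344 - 1*(-304) = 344 + 304 = 648)
o(H) = (H² - 489*H)/H
1/(o(u) + r) = 1/((-489 + 648) + 491414) = 1/(159 + 491414) = 1/491573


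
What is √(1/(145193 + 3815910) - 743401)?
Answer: I*√11664212198744146106/3961103 ≈ 862.21*I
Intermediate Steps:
√(1/(145193 + 3815910) - 743401) = √(1/3961103 - 743401) = √(-2944687931302/3961103) = I*√11664212198744146106/3961103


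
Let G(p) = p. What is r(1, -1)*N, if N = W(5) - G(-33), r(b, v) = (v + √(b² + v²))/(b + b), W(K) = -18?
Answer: -15/2 + 15*√2/2 ≈ 3.1066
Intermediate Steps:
r(b, v) = (v + √(b² + v²))/(2*b) (r(b, v) = (v + √(b² + v²))/((2*b)) = (v + √(b² + v²))*(1/(2*b)) = (v + √(b² + v²))/(2*b))
N = 15 (N = -18 - 1*(-33) = -18 + 33 = 15)
r(1, -1)*N = ((½)*(-1 + √(1² + (-1)²))/1)*15 = ((½)*1*(-1 + √(1 + 1)))*15 = ((½)*1*(-1 + √2))*15 = (-½ + √2/2)*15 = -15/2 + 15*√2/2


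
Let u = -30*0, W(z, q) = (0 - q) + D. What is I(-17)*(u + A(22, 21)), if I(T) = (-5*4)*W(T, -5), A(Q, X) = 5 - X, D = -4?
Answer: 320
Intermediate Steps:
W(z, q) = -4 - q (W(z, q) = (0 - q) - 4 = -q - 4 = -4 - q)
u = 0
I(T) = -20 (I(T) = (-5*4)*(-4 - 1*(-5)) = -20*(-4 + 5) = -20*1 = -20)
I(-17)*(u + A(22, 21)) = -20*(0 + (5 - 1*21)) = -20*(0 + (5 - 21)) = -20*(0 - 16) = -20*(-16) = 320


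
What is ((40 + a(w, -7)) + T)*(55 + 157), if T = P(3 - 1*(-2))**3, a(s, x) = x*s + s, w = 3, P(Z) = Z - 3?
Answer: 6360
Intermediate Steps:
P(Z) = -3 + Z
a(s, x) = s + s*x (a(s, x) = s*x + s = s + s*x)
T = 8 (T = (-3 + (3 - 1*(-2)))**3 = (-3 + (3 + 2))**3 = (-3 + 5)**3 = 2**3 = 8)
((40 + a(w, -7)) + T)*(55 + 157) = ((40 + 3*(1 - 7)) + 8)*(55 + 157) = ((40 + 3*(-6)) + 8)*212 = ((40 - 18) + 8)*212 = (22 + 8)*212 = 30*212 = 6360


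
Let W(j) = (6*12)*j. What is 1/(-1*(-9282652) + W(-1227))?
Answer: 1/9194308 ≈ 1.0876e-7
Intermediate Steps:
W(j) = 72*j
1/(-1*(-9282652) + W(-1227)) = 1/(-1*(-9282652) + 72*(-1227)) = 1/(9282652 - 88344) = 1/9194308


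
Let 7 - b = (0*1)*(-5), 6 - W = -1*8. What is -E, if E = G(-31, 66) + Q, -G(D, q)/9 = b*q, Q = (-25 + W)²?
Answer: 4037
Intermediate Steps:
W = 14 (W = 6 - (-1)*8 = 6 - 1*(-8) = 6 + 8 = 14)
Q = 121 (Q = (-25 + 14)² = (-11)² = 121)
b = 7 (b = 7 - 0*1*(-5) = 7 - 0*(-5) = 7 - 1*0 = 7 + 0 = 7)
G(D, q) = -63*q
E = -4037 (E = -63*66 + 121 = -4158 + 121 = -4037)
-E = -1*(-4037) = 4037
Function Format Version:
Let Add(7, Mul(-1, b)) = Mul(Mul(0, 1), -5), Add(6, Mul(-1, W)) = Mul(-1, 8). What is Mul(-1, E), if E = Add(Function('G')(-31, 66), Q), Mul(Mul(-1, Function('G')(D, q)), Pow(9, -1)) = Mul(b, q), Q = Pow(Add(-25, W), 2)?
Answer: 4037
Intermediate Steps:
W = 14 (W = Add(6, Mul(-1, Mul(-1, 8))) = Add(6, Mul(-1, -8)) = Add(6, 8) = 14)
Q = 121 (Q = Pow(Add(-25, 14), 2) = Pow(-11, 2) = 121)
b = 7 (b = Add(7, Mul(-1, Mul(Mul(0, 1), -5))) = Add(7, Mul(-1, Mul(0, -5))) = Add(7, Mul(-1, 0)) = Add(7, 0) = 7)
Function('G')(D, q) = Mul(-63, q) (Function('G')(D, q) = Mul(-9, Mul(7, q)) = Mul(-63, q))
E = -4037 (E = Add(Mul(-63, 66), 121) = Add(-4158, 121) = -4037)
Mul(-1, E) = Mul(-1, -4037) = 4037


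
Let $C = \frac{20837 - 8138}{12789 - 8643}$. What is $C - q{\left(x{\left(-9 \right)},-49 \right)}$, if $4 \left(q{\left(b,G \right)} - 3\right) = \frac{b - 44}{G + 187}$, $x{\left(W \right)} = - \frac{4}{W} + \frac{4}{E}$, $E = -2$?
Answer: $\frac{249709}{1716444} \approx 0.14548$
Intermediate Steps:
$x{\left(W \right)} = -2 - \frac{4}{W}$ ($x{\left(W \right)} = - \frac{4}{W} + \frac{4}{-2} = - \frac{4}{W} + 4 \left(- \frac{1}{2}\right) = - \frac{4}{W} - 2 = -2 - \frac{4}{W}$)
$q{\left(b,G \right)} = 3 + \frac{-44 + b}{4 \left(187 + G\right)}$ ($q{\left(b,G \right)} = 3 + \frac{\left(b - 44\right) \frac{1}{G + 187}}{4} = 3 + \frac{\left(-44 + b\right) \frac{1}{187 + G}}{4} = 3 + \frac{\frac{1}{187 + G} \left(-44 + b\right)}{4} = 3 + \frac{-44 + b}{4 \left(187 + G\right)}$)
$C = \frac{4233}{1382}$ ($C = \frac{12699}{4146} = 12699 \cdot \frac{1}{4146} = \frac{4233}{1382} \approx 3.063$)
$C - q{\left(x{\left(-9 \right)},-49 \right)} = \frac{4233}{1382} - \frac{2200 - \left(2 + \frac{4}{-9}\right) + 12 \left(-49\right)}{4 \left(187 - 49\right)} = \frac{4233}{1382} - \frac{2200 - \frac{14}{9} - 588}{4 \cdot 138} = \frac{4233}{1382} - \frac{1}{4} \cdot \frac{1}{138} \left(2200 + \left(-2 + \frac{4}{9}\right) - 588\right) = \frac{4233}{1382} - \frac{1}{4} \cdot \frac{1}{138} \left(2200 - \frac{14}{9} - 588\right) = \frac{4233}{1382} - \frac{1}{4} \cdot \frac{1}{138} \cdot \frac{14494}{9} = \frac{4233}{1382} - \frac{7247}{2484} = \frac{249709}{1716444}$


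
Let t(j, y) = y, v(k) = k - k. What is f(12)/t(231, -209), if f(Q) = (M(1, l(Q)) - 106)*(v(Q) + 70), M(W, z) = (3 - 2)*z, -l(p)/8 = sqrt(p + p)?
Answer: 7420/209 + 1120*sqrt(6)/209 ≈ 48.629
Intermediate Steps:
l(p) = -8*sqrt(2)*sqrt(p) (l(p) = -8*sqrt(p + p) = -8*sqrt(2)*sqrt(p))
v(k) = 0
M(W, z) = z (M(W, z) = 1*z = z)
f(Q) = -7420 - 560*sqrt(2)*sqrt(Q) (f(Q) = (-8*sqrt(2)*sqrt(Q) - 106)*(0 + 70) = (-106 - 8*sqrt(2)*sqrt(Q))*70 = -7420 - 560*sqrt(2)*sqrt(Q))
f(12)/t(231, -209) = (-7420 - 560*sqrt(2)*sqrt(12))/(-209) = (-7420 - 560*sqrt(2)*2*sqrt(3))*(-1/209) = (-7420 - 1120*sqrt(6))*(-1/209) = 7420/209 + 1120*sqrt(6)/209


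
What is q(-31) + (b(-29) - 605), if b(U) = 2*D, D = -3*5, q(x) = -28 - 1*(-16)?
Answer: -647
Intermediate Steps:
q(x) = -12 (q(x) = -28 + 16 = -12)
D = -15
b(U) = -30 (b(U) = 2*(-15) = -30)
q(-31) + (b(-29) - 605) = -12 + (-30 - 605) = -12 - 635 = -647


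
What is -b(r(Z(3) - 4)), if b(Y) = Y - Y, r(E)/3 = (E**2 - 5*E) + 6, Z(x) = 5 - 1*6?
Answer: 0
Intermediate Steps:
Z(x) = -1 (Z(x) = 5 - 6 = -1)
r(E) = 18 - 15*E + 3*E**2 (r(E) = 3*((E**2 - 5*E) + 6) = 3*(6 + E**2 - 5*E) = 18 - 15*E + 3*E**2)
b(Y) = 0
-b(r(Z(3) - 4)) = -1*0 = 0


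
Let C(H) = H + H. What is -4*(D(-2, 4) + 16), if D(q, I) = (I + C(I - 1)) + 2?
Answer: -112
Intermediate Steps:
C(H) = 2*H
D(q, I) = 3*I (D(q, I) = (I + 2*(I - 1)) + 2 = (I + 2*(-1 + I)) + 2 = (I + (-2 + 2*I)) + 2 = (-2 + 3*I) + 2 = 3*I)
-4*(D(-2, 4) + 16) = -4*(3*4 + 16) = -4*(12 + 16) = -4*28 = -112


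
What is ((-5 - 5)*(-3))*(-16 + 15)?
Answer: -30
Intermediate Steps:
((-5 - 5)*(-3))*(-16 + 15) = -10*(-3)*(-1) = 30*(-1) = -30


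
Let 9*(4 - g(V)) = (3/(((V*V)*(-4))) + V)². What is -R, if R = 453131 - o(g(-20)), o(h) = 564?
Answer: -452567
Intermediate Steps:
g(V) = 4 - (V - 3/(4*V²))²/9 (g(V) = 4 - (3/(((V*V)*(-4))) + V)²/9 = 4 - (3/((V²*(-4))) + V)²/9 = 4 - (3/((-4*V²)) + V)²/9 = 4 - (3*(-1/(4*V²)) + V)²/9 = 4 - (-3/(4*V²) + V)²/9 = 4 - (V - 3/(4*V²))²/9)
R = 452567 (R = 453131 - 1*564 = 453131 - 564 = 452567)
-R = -1*452567 = -452567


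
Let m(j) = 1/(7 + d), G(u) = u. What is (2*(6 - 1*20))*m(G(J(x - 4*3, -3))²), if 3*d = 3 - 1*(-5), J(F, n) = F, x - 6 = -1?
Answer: -84/29 ≈ -2.8966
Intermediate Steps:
x = 5 (x = 6 - 1 = 5)
d = 8/3 (d = (3 - 1*(-5))/3 = (3 + 5)/3 = (⅓)*8 = 8/3 ≈ 2.6667)
m(j) = 3/29 (m(j) = 1/(7 + 8/3) = 1/(29/3) = 3/29)
(2*(6 - 1*20))*m(G(J(x - 4*3, -3))²) = (2*(6 - 1*20))*(3/29) = (2*(6 - 20))*(3/29) = (2*(-14))*(3/29) = -28*3/29 = -84/29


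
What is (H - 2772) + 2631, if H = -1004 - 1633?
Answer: -2778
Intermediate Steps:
H = -2637
(H - 2772) + 2631 = (-2637 - 2772) + 2631 = -5409 + 2631 = -2778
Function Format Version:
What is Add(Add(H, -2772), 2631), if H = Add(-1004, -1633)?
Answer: -2778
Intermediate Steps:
H = -2637
Add(Add(H, -2772), 2631) = Add(Add(-2637, -2772), 2631) = Add(-5409, 2631) = -2778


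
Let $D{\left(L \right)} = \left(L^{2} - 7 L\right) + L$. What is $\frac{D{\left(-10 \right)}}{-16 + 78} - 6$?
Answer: $- \frac{106}{31} \approx -3.4194$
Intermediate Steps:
$D{\left(L \right)} = L^{2} - 6 L$
$\frac{D{\left(-10 \right)}}{-16 + 78} - 6 = \frac{\left(-10\right) \left(-6 - 10\right)}{-16 + 78} - 6 = \frac{\left(-10\right) \left(-16\right)}{62} - 6 = 160 \cdot \frac{1}{62} - 6 = \frac{80}{31} - 6 = - \frac{106}{31}$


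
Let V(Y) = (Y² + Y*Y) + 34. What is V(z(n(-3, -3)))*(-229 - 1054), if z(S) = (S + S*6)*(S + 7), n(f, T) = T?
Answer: -18149318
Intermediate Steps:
z(S) = 7*S*(7 + S) (z(S) = (S + 6*S)*(7 + S) = (7*S)*(7 + S) = 7*S*(7 + S))
V(Y) = 34 + 2*Y² (V(Y) = (Y² + Y²) + 34 = 2*Y² + 34 = 34 + 2*Y²)
V(z(n(-3, -3)))*(-229 - 1054) = (34 + 2*(7*(-3)*(7 - 3))²)*(-229 - 1054) = (34 + 2*(7*(-3)*4)²)*(-1283) = (34 + 2*(-84)²)*(-1283) = (34 + 2*7056)*(-1283) = (34 + 14112)*(-1283) = 14146*(-1283) = -18149318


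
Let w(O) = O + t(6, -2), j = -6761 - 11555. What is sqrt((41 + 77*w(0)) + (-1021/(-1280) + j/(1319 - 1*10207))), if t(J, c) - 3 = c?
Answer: sqrt(954739688705)/88880 ≈ 10.994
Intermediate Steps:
t(J, c) = 3 + c
j = -18316
w(O) = 1 + O (w(O) = O + (3 - 2) = O + 1 = 1 + O)
sqrt((41 + 77*w(0)) + (-1021/(-1280) + j/(1319 - 1*10207))) = sqrt((41 + 77*(1 + 0)) + (-1021/(-1280) - 18316/(1319 - 1*10207))) = sqrt((41 + 77*1) + (-1021*(-1/1280) - 18316/(1319 - 10207))) = sqrt((41 + 77) + (1021/1280 - 18316/(-8888))) = sqrt(118 + (1021/1280 - 18316*(-1/8888))) = sqrt(118 + (1021/1280 + 4579/2222)) = sqrt(118 + 4064891/1422080) = sqrt(171870331/1422080) = sqrt(954739688705)/88880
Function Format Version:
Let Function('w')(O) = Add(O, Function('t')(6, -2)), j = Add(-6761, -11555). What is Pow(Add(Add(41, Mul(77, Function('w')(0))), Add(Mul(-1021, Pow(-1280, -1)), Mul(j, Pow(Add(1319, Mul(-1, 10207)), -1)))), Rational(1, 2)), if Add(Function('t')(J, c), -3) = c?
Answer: Mul(Rational(1, 88880), Pow(954739688705, Rational(1, 2))) ≈ 10.994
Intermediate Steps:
Function('t')(J, c) = Add(3, c)
j = -18316
Function('w')(O) = Add(1, O) (Function('w')(O) = Add(O, Add(3, -2)) = Add(O, 1) = Add(1, O))
Pow(Add(Add(41, Mul(77, Function('w')(0))), Add(Mul(-1021, Pow(-1280, -1)), Mul(j, Pow(Add(1319, Mul(-1, 10207)), -1)))), Rational(1, 2)) = Pow(Add(Add(41, Mul(77, Add(1, 0))), Add(Mul(-1021, Pow(-1280, -1)), Mul(-18316, Pow(Add(1319, Mul(-1, 10207)), -1)))), Rational(1, 2)) = Pow(Add(Add(41, Mul(77, 1)), Add(Mul(-1021, Rational(-1, 1280)), Mul(-18316, Pow(Add(1319, -10207), -1)))), Rational(1, 2)) = Pow(Add(Add(41, 77), Add(Rational(1021, 1280), Mul(-18316, Pow(-8888, -1)))), Rational(1, 2)) = Pow(Add(118, Add(Rational(1021, 1280), Mul(-18316, Rational(-1, 8888)))), Rational(1, 2)) = Pow(Add(118, Add(Rational(1021, 1280), Rational(4579, 2222))), Rational(1, 2)) = Pow(Add(118, Rational(4064891, 1422080)), Rational(1, 2)) = Pow(Rational(171870331, 1422080), Rational(1, 2)) = Mul(Rational(1, 88880), Pow(954739688705, Rational(1, 2)))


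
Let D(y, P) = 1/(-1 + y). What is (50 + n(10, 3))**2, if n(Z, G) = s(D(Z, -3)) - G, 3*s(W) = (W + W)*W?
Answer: 130484929/59049 ≈ 2209.8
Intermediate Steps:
s(W) = 2*W**2/3 (s(W) = ((W + W)*W)/3 = ((2*W)*W)/3 = (2*W**2)/3 = 2*W**2/3)
n(Z, G) = -G + 2/(3*(-1 + Z)**2) (n(Z, G) = 2*(1/(-1 + Z))**2/3 - G = 2/(3*(-1 + Z)**2) - G = -G + 2/(3*(-1 + Z)**2))
(50 + n(10, 3))**2 = (50 + (-1*3 + 2/(3*(-1 + 10)**2)))**2 = (50 + (-3 + (2/3)/9**2))**2 = (50 + (-3 + (2/3)*(1/81)))**2 = (50 + (-3 + 2/243))**2 = (50 - 727/243)**2 = (11423/243)**2 = 130484929/59049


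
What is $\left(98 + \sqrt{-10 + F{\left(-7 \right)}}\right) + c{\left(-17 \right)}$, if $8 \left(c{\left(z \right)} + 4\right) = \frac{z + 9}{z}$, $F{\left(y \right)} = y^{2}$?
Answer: $\frac{1599}{17} + \sqrt{39} \approx 100.3$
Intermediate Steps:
$c{\left(z \right)} = -4 + \frac{9 + z}{8 z}$ ($c{\left(z \right)} = -4 + \frac{\left(z + 9\right) \frac{1}{z}}{8} = -4 + \frac{\left(9 + z\right) \frac{1}{z}}{8} = -4 + \frac{\frac{1}{z} \left(9 + z\right)}{8} = -4 + \frac{9 + z}{8 z}$)
$\left(98 + \sqrt{-10 + F{\left(-7 \right)}}\right) + c{\left(-17 \right)} = \left(98 + \sqrt{-10 + \left(-7\right)^{2}}\right) + \frac{9 - -527}{8 \left(-17\right)} = \left(98 + \sqrt{-10 + 49}\right) + \frac{1}{8} \left(- \frac{1}{17}\right) \left(9 + 527\right) = \left(98 + \sqrt{39}\right) + \frac{1}{8} \left(- \frac{1}{17}\right) 536 = \left(98 + \sqrt{39}\right) - \frac{67}{17} = \frac{1599}{17} + \sqrt{39}$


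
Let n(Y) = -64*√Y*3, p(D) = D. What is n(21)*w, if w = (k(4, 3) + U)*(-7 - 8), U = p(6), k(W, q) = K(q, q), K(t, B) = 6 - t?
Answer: 25920*√21 ≈ 1.1878e+5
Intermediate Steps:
k(W, q) = 6 - q
U = 6
n(Y) = -192*√Y
w = -135 (w = ((6 - 1*3) + 6)*(-7 - 8) = ((6 - 3) + 6)*(-15) = (3 + 6)*(-15) = 9*(-15) = -135)
n(21)*w = -192*√21*(-135) = 25920*√21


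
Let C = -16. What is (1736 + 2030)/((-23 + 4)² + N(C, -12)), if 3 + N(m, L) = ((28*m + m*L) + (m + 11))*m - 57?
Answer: 3766/4477 ≈ 0.84119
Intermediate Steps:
N(m, L) = -60 + m*(11 + 29*m + L*m) (N(m, L) = -3 + (((28*m + m*L) + (m + 11))*m - 57) = -3 + (((28*m + L*m) + (11 + m))*m - 57) = -3 + ((11 + 29*m + L*m)*m - 57) = -3 + (m*(11 + 29*m + L*m) - 57) = -3 + (-57 + m*(11 + 29*m + L*m)) = -60 + m*(11 + 29*m + L*m))
(1736 + 2030)/((-23 + 4)² + N(C, -12)) = (1736 + 2030)/((-23 + 4)² + (-60 + 11*(-16) + 29*(-16)² - 12*(-16)²)) = 3766/((-19)² + (-60 - 176 + 29*256 - 12*256)) = 3766/(361 + (-60 - 176 + 7424 - 3072)) = 3766/(361 + 4116) = 3766/4477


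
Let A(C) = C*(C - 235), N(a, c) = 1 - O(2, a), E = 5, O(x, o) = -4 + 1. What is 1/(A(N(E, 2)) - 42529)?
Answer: -1/43453 ≈ -2.3013e-5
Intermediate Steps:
O(x, o) = -3
N(a, c) = 4 (N(a, c) = 1 - 1*(-3) = 1 + 3 = 4)
A(C) = C*(-235 + C)
1/(A(N(E, 2)) - 42529) = 1/(4*(-235 + 4) - 42529) = 1/(4*(-231) - 42529) = 1/(-924 - 42529) = 1/(-43453) = -1/43453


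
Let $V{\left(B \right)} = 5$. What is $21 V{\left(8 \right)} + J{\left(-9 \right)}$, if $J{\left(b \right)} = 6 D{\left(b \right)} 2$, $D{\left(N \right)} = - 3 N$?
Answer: $429$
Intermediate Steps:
$J{\left(b \right)} = - 36 b$ ($J{\left(b \right)} = 6 \left(- 3 b\right) 2 = - 18 b 2 = - 36 b$)
$21 V{\left(8 \right)} + J{\left(-9 \right)} = 21 \cdot 5 - -324 = 105 + 324 = 429$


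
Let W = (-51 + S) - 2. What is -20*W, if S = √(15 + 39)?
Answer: 1060 - 60*√6 ≈ 913.03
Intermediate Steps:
S = 3*√6 (S = √54 = 3*√6 ≈ 7.3485)
W = -53 + 3*√6 (W = (-51 + 3*√6) - 2 = -53 + 3*√6 ≈ -45.652)
-20*W = -20*(-53 + 3*√6) = 1060 - 60*√6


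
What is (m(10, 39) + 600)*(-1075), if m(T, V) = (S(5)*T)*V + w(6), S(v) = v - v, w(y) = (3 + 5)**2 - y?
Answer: -707350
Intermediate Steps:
w(y) = 64 - y (w(y) = 8**2 - y = 64 - y)
S(v) = 0
m(T, V) = 58 (m(T, V) = (0*T)*V + (64 - 1*6) = 0*V + (64 - 6) = 0 + 58 = 58)
(m(10, 39) + 600)*(-1075) = (58 + 600)*(-1075) = 658*(-1075) = -707350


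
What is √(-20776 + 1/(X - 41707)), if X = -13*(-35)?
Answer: I*√8838772666089/20626 ≈ 144.14*I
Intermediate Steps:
X = 455
√(-20776 + 1/(X - 41707)) = √(-20776 + 1/(455 - 41707)) = √(-20776 + 1/(-41252)) = √(-20776 - 1/41252) = √(-857051553/41252) = I*√8838772666089/20626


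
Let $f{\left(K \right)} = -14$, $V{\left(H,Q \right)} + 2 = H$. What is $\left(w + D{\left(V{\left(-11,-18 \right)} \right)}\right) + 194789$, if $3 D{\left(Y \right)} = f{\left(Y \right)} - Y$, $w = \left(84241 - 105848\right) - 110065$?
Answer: $\frac{189350}{3} \approx 63117.0$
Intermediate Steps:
$V{\left(H,Q \right)} = -2 + H$
$w = -131672$ ($w = -21607 - 110065 = -131672$)
$D{\left(Y \right)} = - \frac{14}{3} - \frac{Y}{3}$ ($D{\left(Y \right)} = \frac{-14 - Y}{3} = - \frac{14}{3} - \frac{Y}{3}$)
$\left(w + D{\left(V{\left(-11,-18 \right)} \right)}\right) + 194789 = \left(-131672 - \left(\frac{14}{3} + \frac{-2 - 11}{3}\right)\right) + 194789 = \left(-131672 - \frac{1}{3}\right) + 194789 = - \frac{395017}{3} + 194789 = \frac{189350}{3}$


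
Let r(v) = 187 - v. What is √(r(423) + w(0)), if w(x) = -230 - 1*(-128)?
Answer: 13*I*√2 ≈ 18.385*I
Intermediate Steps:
w(x) = -102 (w(x) = -230 + 128 = -102)
√(r(423) + w(0)) = √((187 - 1*423) - 102) = √((187 - 423) - 102) = √(-236 - 102) = √(-338) = 13*I*√2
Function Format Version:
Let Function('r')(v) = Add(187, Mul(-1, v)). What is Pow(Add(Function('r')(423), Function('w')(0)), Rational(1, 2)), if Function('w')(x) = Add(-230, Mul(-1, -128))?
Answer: Mul(13, I, Pow(2, Rational(1, 2))) ≈ Mul(18.385, I)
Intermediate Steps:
Function('w')(x) = -102 (Function('w')(x) = Add(-230, 128) = -102)
Pow(Add(Function('r')(423), Function('w')(0)), Rational(1, 2)) = Pow(Add(Add(187, Mul(-1, 423)), -102), Rational(1, 2)) = Pow(Add(Add(187, -423), -102), Rational(1, 2)) = Pow(Add(-236, -102), Rational(1, 2)) = Pow(-338, Rational(1, 2)) = Mul(13, I, Pow(2, Rational(1, 2)))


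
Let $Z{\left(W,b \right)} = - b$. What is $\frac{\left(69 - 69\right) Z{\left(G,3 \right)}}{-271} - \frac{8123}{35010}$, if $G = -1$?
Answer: $- \frac{8123}{35010} \approx -0.23202$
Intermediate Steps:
$\frac{\left(69 - 69\right) Z{\left(G,3 \right)}}{-271} - \frac{8123}{35010} = \frac{\left(69 - 69\right) \left(\left(-1\right) 3\right)}{-271} - \frac{8123}{35010} = 0 \left(-3\right) \left(- \frac{1}{271}\right) - \frac{8123}{35010} = 0 \left(- \frac{1}{271}\right) - \frac{8123}{35010} = 0 - \frac{8123}{35010} = - \frac{8123}{35010}$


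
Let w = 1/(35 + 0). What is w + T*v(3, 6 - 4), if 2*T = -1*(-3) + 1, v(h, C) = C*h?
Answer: 421/35 ≈ 12.029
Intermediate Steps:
T = 2 (T = (-1*(-3) + 1)/2 = (3 + 1)/2 = (½)*4 = 2)
w = 1/35 ≈ 0.028571
w + T*v(3, 6 - 4) = 1/35 + 2*((6 - 4)*3) = 1/35 + 2*(2*3) = 1/35 + 2*6 = 1/35 + 12 = 421/35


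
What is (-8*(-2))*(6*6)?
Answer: 576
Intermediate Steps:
(-8*(-2))*(6*6) = 16*36 = 576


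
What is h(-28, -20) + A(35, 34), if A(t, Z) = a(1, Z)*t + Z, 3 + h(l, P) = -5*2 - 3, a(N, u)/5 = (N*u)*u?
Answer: 202318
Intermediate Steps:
a(N, u) = 5*N*u² (a(N, u) = 5*((N*u)*u) = 5*(N*u²) = 5*N*u²)
h(l, P) = -16 (h(l, P) = -3 + (-5*2 - 3) = -3 + (-10 - 3) = -3 - 13 = -16)
A(t, Z) = Z + 5*t*Z² (A(t, Z) = (5*1*Z²)*t + Z = (5*Z²)*t + Z = 5*t*Z² + Z = Z + 5*t*Z²)
h(-28, -20) + A(35, 34) = -16 + 34*(1 + 5*34*35) = -16 + 34*(1 + 5950) = -16 + 34*5951 = -16 + 202334 = 202318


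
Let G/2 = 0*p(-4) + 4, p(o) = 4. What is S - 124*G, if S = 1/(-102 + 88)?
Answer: -13889/14 ≈ -992.07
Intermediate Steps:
S = -1/14 (S = 1/(-14) = -1/14 ≈ -0.071429)
G = 8 (G = 2*(0*4 + 4) = 2*(0 + 4) = 2*4 = 8)
S - 124*G = -1/14 - 124*8 = -1/14 - 992 = -13889/14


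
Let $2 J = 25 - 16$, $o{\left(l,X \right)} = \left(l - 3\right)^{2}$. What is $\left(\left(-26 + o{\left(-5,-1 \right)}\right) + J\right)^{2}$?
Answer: $\frac{7225}{4} \approx 1806.3$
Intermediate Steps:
$o{\left(l,X \right)} = \left(-3 + l\right)^{2}$
$J = \frac{9}{2}$ ($J = \frac{25 - 16}{2} = \frac{1}{2} \cdot 9 = \frac{9}{2} \approx 4.5$)
$\left(\left(-26 + o{\left(-5,-1 \right)}\right) + J\right)^{2} = \left(\left(-26 + \left(-3 - 5\right)^{2}\right) + \frac{9}{2}\right)^{2} = \left(\left(-26 + \left(-8\right)^{2}\right) + \frac{9}{2}\right)^{2} = \left(\left(-26 + 64\right) + \frac{9}{2}\right)^{2} = \left(38 + \frac{9}{2}\right)^{2} = \left(\frac{85}{2}\right)^{2} = \frac{7225}{4}$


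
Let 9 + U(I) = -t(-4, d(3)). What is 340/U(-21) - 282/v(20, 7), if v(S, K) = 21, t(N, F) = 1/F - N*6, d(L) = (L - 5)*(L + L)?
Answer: -13138/553 ≈ -23.758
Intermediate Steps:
d(L) = 2*L*(-5 + L) (d(L) = (-5 + L)*(2*L) = 2*L*(-5 + L))
t(N, F) = 1/F - 6*N
U(I) = -395/12 (U(I) = -9 - (1/(2*3*(-5 + 3)) - 6*(-4)) = -9 - (1/(2*3*(-2)) + 24) = -9 - (1/(-12) + 24) = -9 - (-1/12 + 24) = -9 - 1*287/12 = -9 - 287/12 = -395/12)
340/U(-21) - 282/v(20, 7) = 340/(-395/12) - 282/21 = 340*(-12/395) - 282*1/21 = -816/79 - 94/7 = -13138/553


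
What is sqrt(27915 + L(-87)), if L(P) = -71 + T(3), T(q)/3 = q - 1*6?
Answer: sqrt(27835) ≈ 166.84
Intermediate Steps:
T(q) = -18 + 3*q (T(q) = 3*(q - 1*6) = 3*(q - 6) = 3*(-6 + q) = -18 + 3*q)
L(P) = -80 (L(P) = -71 + (-18 + 3*3) = -71 + (-18 + 9) = -71 - 9 = -80)
sqrt(27915 + L(-87)) = sqrt(27915 - 80) = sqrt(27835)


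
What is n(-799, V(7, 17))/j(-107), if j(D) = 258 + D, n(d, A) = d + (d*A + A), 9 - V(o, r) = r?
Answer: 5585/151 ≈ 36.987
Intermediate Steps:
V(o, r) = 9 - r
n(d, A) = A + d + A*d (n(d, A) = d + (A*d + A) = d + (A + A*d) = A + d + A*d)
n(-799, V(7, 17))/j(-107) = ((9 - 1*17) - 799 + (9 - 1*17)*(-799))/(258 - 107) = ((9 - 17) - 799 + (9 - 17)*(-799))/151 = (-8 - 799 - 8*(-799))*(1/151) = (-8 - 799 + 6392)*(1/151) = 5585*(1/151) = 5585/151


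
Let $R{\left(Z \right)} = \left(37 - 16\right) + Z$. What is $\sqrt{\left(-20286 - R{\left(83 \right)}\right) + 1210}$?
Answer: $2 i \sqrt{4795} \approx 138.49 i$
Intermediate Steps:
$R{\left(Z \right)} = 21 + Z$
$\sqrt{\left(-20286 - R{\left(83 \right)}\right) + 1210} = \sqrt{\left(-20286 - \left(21 + 83\right)\right) + 1210} = \sqrt{\left(-20286 - 104\right) + 1210} = \sqrt{-20390 + 1210} = \sqrt{-19180} = 2 i \sqrt{4795}$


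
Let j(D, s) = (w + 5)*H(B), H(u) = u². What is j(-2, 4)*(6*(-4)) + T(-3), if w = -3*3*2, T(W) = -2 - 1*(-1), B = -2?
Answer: 1247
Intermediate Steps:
T(W) = -1 (T(W) = -2 + 1 = -1)
w = -18 (w = -9*2 = -18)
j(D, s) = -52 (j(D, s) = (-18 + 5)*(-2)² = -13*4 = -52)
j(-2, 4)*(6*(-4)) + T(-3) = -312*(-4) - 1 = -52*(-24) - 1 = 1248 - 1 = 1247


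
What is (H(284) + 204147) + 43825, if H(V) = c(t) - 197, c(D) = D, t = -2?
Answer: 247773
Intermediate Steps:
H(V) = -199 (H(V) = -2 - 197 = -199)
(H(284) + 204147) + 43825 = (-199 + 204147) + 43825 = 203948 + 43825 = 247773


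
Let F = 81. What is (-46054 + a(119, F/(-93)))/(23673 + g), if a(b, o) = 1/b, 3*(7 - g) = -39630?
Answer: -1096085/877982 ≈ -1.2484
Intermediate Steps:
g = 13217 (g = 7 - ⅓*(-39630) = 7 + 13210 = 13217)
(-46054 + a(119, F/(-93)))/(23673 + g) = (-46054 + 1/119)/(23673 + 13217) = (-46054 + 1/119)/36890 = -5480425/119*1/36890 = -1096085/877982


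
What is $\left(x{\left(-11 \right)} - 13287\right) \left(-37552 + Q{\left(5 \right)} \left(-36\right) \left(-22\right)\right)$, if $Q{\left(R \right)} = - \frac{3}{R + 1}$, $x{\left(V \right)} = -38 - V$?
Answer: $505239672$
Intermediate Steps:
$Q{\left(R \right)} = - \frac{3}{1 + R}$
$\left(x{\left(-11 \right)} - 13287\right) \left(-37552 + Q{\left(5 \right)} \left(-36\right) \left(-22\right)\right) = \left(\left(-38 - -11\right) - 13287\right) \left(-37552 + - \frac{3}{1 + 5} \left(-36\right) \left(-22\right)\right) = \left(\left(-38 + 11\right) - 13287\right) \left(-37552 + - \frac{3}{6} \left(-36\right) \left(-22\right)\right) = \left(-27 - 13287\right) \left(-37552 + \left(-3\right) \frac{1}{6} \left(-36\right) \left(-22\right)\right) = - 13314 \left(-37552 + \left(- \frac{1}{2}\right) \left(-36\right) \left(-22\right)\right) = - 13314 \left(-37552 + 18 \left(-22\right)\right) = - 13314 \left(-37552 - 396\right) = \left(-13314\right) \left(-37948\right) = 505239672$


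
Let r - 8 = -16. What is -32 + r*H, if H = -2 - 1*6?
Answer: 32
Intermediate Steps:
r = -8 (r = 8 - 16 = -8)
H = -8 (H = -2 - 6 = -8)
-32 + r*H = -32 - 8*(-8) = -32 + 64 = 32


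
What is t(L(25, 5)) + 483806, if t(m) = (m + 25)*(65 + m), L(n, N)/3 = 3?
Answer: 486322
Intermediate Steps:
L(n, N) = 9 (L(n, N) = 3*3 = 9)
t(m) = (25 + m)*(65 + m)
t(L(25, 5)) + 483806 = (1625 + 9**2 + 90*9) + 483806 = (1625 + 81 + 810) + 483806 = 2516 + 483806 = 486322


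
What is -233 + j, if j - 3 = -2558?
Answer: -2788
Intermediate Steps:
j = -2555 (j = 3 - 2558 = -2555)
-233 + j = -233 - 2555 = -2788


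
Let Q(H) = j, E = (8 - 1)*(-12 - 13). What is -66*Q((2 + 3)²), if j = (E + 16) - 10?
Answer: 11154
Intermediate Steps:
E = -175 (E = 7*(-25) = -175)
j = -169 (j = (-175 + 16) - 10 = -159 - 10 = -169)
Q(H) = -169
-66*Q((2 + 3)²) = -66*(-169) = 11154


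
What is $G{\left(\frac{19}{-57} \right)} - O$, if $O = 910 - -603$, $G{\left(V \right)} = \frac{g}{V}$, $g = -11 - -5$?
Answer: $-1495$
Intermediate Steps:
$g = -6$ ($g = -11 + 5 = -6$)
$G{\left(V \right)} = - \frac{6}{V}$
$O = 1513$ ($O = 910 + 603 = 1513$)
$G{\left(\frac{19}{-57} \right)} - O = - \frac{6}{19 \frac{1}{-57}} - 1513 = - \frac{6}{19 \left(- \frac{1}{57}\right)} - 1513 = - \frac{6}{- \frac{1}{3}} - 1513 = \left(-6\right) \left(-3\right) - 1513 = 18 - 1513 = -1495$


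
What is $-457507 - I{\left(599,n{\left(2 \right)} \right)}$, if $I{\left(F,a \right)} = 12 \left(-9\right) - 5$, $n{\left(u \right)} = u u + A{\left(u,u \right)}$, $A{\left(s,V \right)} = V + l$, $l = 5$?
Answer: $-457394$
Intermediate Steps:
$A{\left(s,V \right)} = 5 + V$ ($A{\left(s,V \right)} = V + 5 = 5 + V$)
$n{\left(u \right)} = 5 + u + u^{2}$ ($n{\left(u \right)} = u u + \left(5 + u\right) = u^{2} + \left(5 + u\right) = 5 + u + u^{2}$)
$I{\left(F,a \right)} = -113$ ($I{\left(F,a \right)} = -108 - 5 = -113$)
$-457507 - I{\left(599,n{\left(2 \right)} \right)} = -457507 - -113 = -457507 + 113 = -457394$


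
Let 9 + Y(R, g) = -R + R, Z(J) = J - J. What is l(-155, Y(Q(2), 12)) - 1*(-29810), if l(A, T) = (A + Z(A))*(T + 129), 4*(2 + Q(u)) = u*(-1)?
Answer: 11210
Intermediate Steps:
Q(u) = -2 - u/4 (Q(u) = -2 + (u*(-1))/4 = -2 + (-u)/4 = -2 - u/4)
Z(J) = 0
Y(R, g) = -9 (Y(R, g) = -9 + (-R + R) = -9 + 0 = -9)
l(A, T) = A*(129 + T) (l(A, T) = (A + 0)*(T + 129) = A*(129 + T))
l(-155, Y(Q(2), 12)) - 1*(-29810) = -155*(129 - 9) - 1*(-29810) = -155*120 + 29810 = -18600 + 29810 = 11210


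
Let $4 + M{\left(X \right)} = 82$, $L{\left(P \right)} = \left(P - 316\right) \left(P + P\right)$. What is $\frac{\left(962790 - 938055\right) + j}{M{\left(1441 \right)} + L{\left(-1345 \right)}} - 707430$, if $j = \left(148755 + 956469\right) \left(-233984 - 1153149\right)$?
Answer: $- \frac{4694008746297}{4468168} \approx -1.0505 \cdot 10^{6}$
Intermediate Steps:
$L{\left(P \right)} = 2 P \left(-316 + P\right)$ ($L{\left(P \right)} = \left(-316 + P\right) 2 P = 2 P \left(-316 + P\right)$)
$j = -1533092682792$ ($j = 1105224 \left(-1387133\right) = -1533092682792$)
$M{\left(X \right)} = 78$ ($M{\left(X \right)} = -4 + 82 = 78$)
$\frac{\left(962790 - 938055\right) + j}{M{\left(1441 \right)} + L{\left(-1345 \right)}} - 707430 = \frac{\left(962790 - 938055\right) - 1533092682792}{78 + 2 \left(-1345\right) \left(-316 - 1345\right)} - 707430 = \frac{\left(962790 - 938055\right) - 1533092682792}{78 + 2 \left(-1345\right) \left(-1661\right)} - 707430 = \frac{24735 - 1533092682792}{78 + 4468090} - 707430 = - \frac{1533092658057}{4468168} - 707430 = - \frac{4694008746297}{4468168}$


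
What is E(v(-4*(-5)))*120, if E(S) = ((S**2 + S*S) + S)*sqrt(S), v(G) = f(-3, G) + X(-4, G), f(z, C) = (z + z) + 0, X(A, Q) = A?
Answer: 22800*I*sqrt(10) ≈ 72100.0*I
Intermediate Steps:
f(z, C) = 2*z (f(z, C) = 2*z + 0 = 2*z)
v(G) = -10 (v(G) = 2*(-3) - 4 = -6 - 4 = -10)
E(S) = sqrt(S)*(S + 2*S**2) (E(S) = ((S**2 + S**2) + S)*sqrt(S) = (2*S**2 + S)*sqrt(S) = (S + 2*S**2)*sqrt(S) = sqrt(S)*(S + 2*S**2))
E(v(-4*(-5)))*120 = ((-10)**(3/2)*(1 + 2*(-10)))*120 = ((-10*I*sqrt(10))*(1 - 20))*120 = (-10*I*sqrt(10)*(-19))*120 = (190*I*sqrt(10))*120 = 22800*I*sqrt(10)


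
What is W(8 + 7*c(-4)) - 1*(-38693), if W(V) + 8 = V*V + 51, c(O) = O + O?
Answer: 41040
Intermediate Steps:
c(O) = 2*O
W(V) = 43 + V² (W(V) = -8 + (V*V + 51) = -8 + (V² + 51) = -8 + (51 + V²) = 43 + V²)
W(8 + 7*c(-4)) - 1*(-38693) = (43 + (8 + 7*(2*(-4)))²) - 1*(-38693) = (43 + (8 + 7*(-8))²) + 38693 = (43 + (8 - 56)²) + 38693 = (43 + (-48)²) + 38693 = (43 + 2304) + 38693 = 2347 + 38693 = 41040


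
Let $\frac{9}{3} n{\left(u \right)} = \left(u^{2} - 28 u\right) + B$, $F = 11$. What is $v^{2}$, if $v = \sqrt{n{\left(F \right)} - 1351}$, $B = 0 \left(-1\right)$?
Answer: $- \frac{4240}{3} \approx -1413.3$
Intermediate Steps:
$B = 0$
$n{\left(u \right)} = - \frac{28 u}{3} + \frac{u^{2}}{3}$ ($n{\left(u \right)} = \frac{\left(u^{2} - 28 u\right) + 0}{3} = \frac{u^{2} - 28 u}{3} = - \frac{28 u}{3} + \frac{u^{2}}{3}$)
$v = \frac{4 i \sqrt{795}}{3}$ ($v = \sqrt{\frac{1}{3} \cdot 11 \left(-28 + 11\right) - 1351} = \sqrt{\frac{1}{3} \cdot 11 \left(-17\right) - 1351} = \sqrt{- \frac{187}{3} - 1351} = \sqrt{- \frac{4240}{3}} = \frac{4 i \sqrt{795}}{3} \approx 37.594 i$)
$v^{2} = \left(\frac{4 i \sqrt{795}}{3}\right)^{2} = - \frac{4240}{3}$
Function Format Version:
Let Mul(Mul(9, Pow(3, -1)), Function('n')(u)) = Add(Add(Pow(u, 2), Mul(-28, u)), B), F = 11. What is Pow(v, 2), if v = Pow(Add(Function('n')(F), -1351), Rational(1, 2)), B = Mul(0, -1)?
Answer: Rational(-4240, 3) ≈ -1413.3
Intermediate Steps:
B = 0
Function('n')(u) = Add(Mul(Rational(-28, 3), u), Mul(Rational(1, 3), Pow(u, 2))) (Function('n')(u) = Mul(Rational(1, 3), Add(Add(Pow(u, 2), Mul(-28, u)), 0)) = Mul(Rational(1, 3), Add(Pow(u, 2), Mul(-28, u))) = Add(Mul(Rational(-28, 3), u), Mul(Rational(1, 3), Pow(u, 2))))
v = Mul(Rational(4, 3), I, Pow(795, Rational(1, 2))) (v = Pow(Add(Mul(Rational(1, 3), 11, Add(-28, 11)), -1351), Rational(1, 2)) = Pow(Add(Mul(Rational(1, 3), 11, -17), -1351), Rational(1, 2)) = Pow(Add(Rational(-187, 3), -1351), Rational(1, 2)) = Pow(Rational(-4240, 3), Rational(1, 2)) = Mul(Rational(4, 3), I, Pow(795, Rational(1, 2))) ≈ Mul(37.594, I))
Pow(v, 2) = Pow(Mul(Rational(4, 3), I, Pow(795, Rational(1, 2))), 2) = Rational(-4240, 3)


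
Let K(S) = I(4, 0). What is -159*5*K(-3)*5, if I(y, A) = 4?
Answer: -15900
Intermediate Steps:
K(S) = 4
-159*5*K(-3)*5 = -159*5*4*5 = -3180*5 = -159*100 = -15900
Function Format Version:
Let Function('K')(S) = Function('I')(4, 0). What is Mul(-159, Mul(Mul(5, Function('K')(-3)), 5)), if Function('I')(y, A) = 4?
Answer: -15900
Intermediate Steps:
Function('K')(S) = 4
Mul(-159, Mul(Mul(5, Function('K')(-3)), 5)) = Mul(-159, Mul(Mul(5, 4), 5)) = Mul(-159, Mul(20, 5)) = Mul(-159, 100) = -15900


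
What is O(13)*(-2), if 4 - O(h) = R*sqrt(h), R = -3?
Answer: -8 - 6*sqrt(13) ≈ -29.633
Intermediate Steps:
O(h) = 4 + 3*sqrt(h) (O(h) = 4 - (-3)*sqrt(h) = 4 + 3*sqrt(h))
O(13)*(-2) = (4 + 3*sqrt(13))*(-2) = -8 - 6*sqrt(13)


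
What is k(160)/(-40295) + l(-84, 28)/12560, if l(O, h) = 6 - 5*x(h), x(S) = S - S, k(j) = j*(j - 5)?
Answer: -31124623/50610520 ≈ -0.61498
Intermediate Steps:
k(j) = j*(-5 + j)
x(S) = 0
l(O, h) = 6 (l(O, h) = 6 - 5*0 = 6 + 0 = 6)
k(160)/(-40295) + l(-84, 28)/12560 = (160*(-5 + 160))/(-40295) + 6/12560 = (160*155)*(-1/40295) + 6*(1/12560) = 24800*(-1/40295) + 3/6280 = -4960/8059 + 3/6280 = -31124623/50610520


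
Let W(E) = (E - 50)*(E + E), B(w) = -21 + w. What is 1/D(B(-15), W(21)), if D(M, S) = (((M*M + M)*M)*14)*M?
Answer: 1/22861440 ≈ 4.3742e-8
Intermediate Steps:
W(E) = 2*E*(-50 + E) (W(E) = (-50 + E)*(2*E) = 2*E*(-50 + E))
D(M, S) = 14*M**2*(M + M**2) (D(M, S) = (((M**2 + M)*M)*14)*M = (((M + M**2)*M)*14)*M = ((M*(M + M**2))*14)*M = (14*M*(M + M**2))*M = 14*M**2*(M + M**2))
1/D(B(-15), W(21)) = 1/(14*(-21 - 15)**3*(1 + (-21 - 15))) = 1/(14*(-36)**3*(1 - 36)) = 1/(14*(-46656)*(-35)) = 1/22861440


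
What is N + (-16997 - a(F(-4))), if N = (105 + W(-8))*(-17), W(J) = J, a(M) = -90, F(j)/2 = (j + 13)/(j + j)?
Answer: -18556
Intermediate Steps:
F(j) = (13 + j)/j (F(j) = 2*((j + 13)/(j + j)) = 2*((13 + j)/((2*j))) = 2*((13 + j)*(1/(2*j))) = 2*((13 + j)/(2*j)) = (13 + j)/j)
N = -1649 (N = (105 - 8)*(-17) = 97*(-17) = -1649)
N + (-16997 - a(F(-4))) = -1649 + (-16997 - 1*(-90)) = -1649 + (-16997 + 90) = -1649 - 16907 = -18556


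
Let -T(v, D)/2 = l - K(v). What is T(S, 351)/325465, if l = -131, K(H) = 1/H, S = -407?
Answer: 106632/132464255 ≈ 0.00080499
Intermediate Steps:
T(v, D) = 262 + 2/v (T(v, D) = -2*(-131 - 1/v) = 262 + 2/v)
T(S, 351)/325465 = (262 + 2/(-407))/325465 = (262 + 2*(-1/407))*(1/325465) = (262 - 2/407)*(1/325465) = (106632/407)*(1/325465) = 106632/132464255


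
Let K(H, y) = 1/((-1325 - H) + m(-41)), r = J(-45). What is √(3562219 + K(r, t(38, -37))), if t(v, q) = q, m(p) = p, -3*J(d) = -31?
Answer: 2*√15182748220498/4129 ≈ 1887.4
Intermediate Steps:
J(d) = 31/3 (J(d) = -⅓*(-31) = 31/3)
r = 31/3 ≈ 10.333
K(H, y) = 1/(-1366 - H) (K(H, y) = 1/((-1325 - H) - 41) = 1/(-1366 - H))
√(3562219 + K(r, t(38, -37))) = √(3562219 - 1/(1366 + 31/3)) = √(3562219 - 1/4129/3) = √(3562219 - 1*3/4129) = √(3562219 - 3/4129) = √(14708402248/4129) = 2*√15182748220498/4129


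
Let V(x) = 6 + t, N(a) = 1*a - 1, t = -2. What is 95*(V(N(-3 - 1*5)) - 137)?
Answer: -12635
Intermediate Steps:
N(a) = -1 + a (N(a) = a - 1 = -1 + a)
V(x) = 4 (V(x) = 6 - 2 = 4)
95*(V(N(-3 - 1*5)) - 137) = 95*(4 - 137) = 95*(-133) = -12635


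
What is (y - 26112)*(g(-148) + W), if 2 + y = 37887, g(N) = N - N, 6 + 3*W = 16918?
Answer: 199104976/3 ≈ 6.6368e+7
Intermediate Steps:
W = 16912/3 (W = -2 + (⅓)*16918 = -2 + 16918/3 = 16912/3 ≈ 5637.3)
g(N) = 0
y = 37885 (y = -2 + 37887 = 37885)
(y - 26112)*(g(-148) + W) = (37885 - 26112)*(0 + 16912/3) = 11773*(16912/3) = 199104976/3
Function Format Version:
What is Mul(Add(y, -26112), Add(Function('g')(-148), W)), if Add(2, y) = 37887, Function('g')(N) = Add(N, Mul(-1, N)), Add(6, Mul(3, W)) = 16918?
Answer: Rational(199104976, 3) ≈ 6.6368e+7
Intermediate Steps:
W = Rational(16912, 3) (W = Add(-2, Mul(Rational(1, 3), 16918)) = Add(-2, Rational(16918, 3)) = Rational(16912, 3) ≈ 5637.3)
Function('g')(N) = 0
y = 37885 (y = Add(-2, 37887) = 37885)
Mul(Add(y, -26112), Add(Function('g')(-148), W)) = Mul(Add(37885, -26112), Add(0, Rational(16912, 3))) = Mul(11773, Rational(16912, 3)) = Rational(199104976, 3)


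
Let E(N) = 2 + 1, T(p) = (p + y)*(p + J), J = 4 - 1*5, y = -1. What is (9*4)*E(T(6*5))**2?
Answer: 324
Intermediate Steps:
J = -1 (J = 4 - 5 = -1)
T(p) = (-1 + p)**2 (T(p) = (p - 1)*(p - 1) = (-1 + p)*(-1 + p) = (-1 + p)**2)
E(N) = 3
(9*4)*E(T(6*5))**2 = (9*4)*3**2 = 36*9 = 324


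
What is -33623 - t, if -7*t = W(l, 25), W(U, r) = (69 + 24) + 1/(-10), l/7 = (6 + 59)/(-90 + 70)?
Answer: -2352681/70 ≈ -33610.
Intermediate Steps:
l = -91/4 (l = 7*((6 + 59)/(-90 + 70)) = 7*(65/(-20)) = 7*(65*(-1/20)) = 7*(-13/4) = -91/4 ≈ -22.750)
W(U, r) = 929/10 (W(U, r) = 93 - ⅒ = 929/10)
t = -929/70 (t = -⅐*929/10 = -929/70 ≈ -13.271)
-33623 - t = -33623 - 1*(-929/70) = -33623 + 929/70 = -2352681/70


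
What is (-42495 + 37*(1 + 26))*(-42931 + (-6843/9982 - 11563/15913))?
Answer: 20213108991340044/11345969 ≈ 1.7815e+9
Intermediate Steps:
(-42495 + 37*(1 + 26))*(-42931 + (-6843/9982 - 11563/15913)) = (-42495 + 37*27)*(-42931 + (-6843*1/9982 - 11563*1/15913)) = (-42495 + 999)*(-42931 + (-6843/9982 - 11563/15913)) = -41496*(-42931 - 224314525/158843566) = -41496*(-6819537446471/158843566) = 20213108991340044/11345969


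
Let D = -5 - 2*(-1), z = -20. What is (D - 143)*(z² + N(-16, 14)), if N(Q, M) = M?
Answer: -60444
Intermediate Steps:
D = -3 (D = -5 + 2 = -3)
(D - 143)*(z² + N(-16, 14)) = (-3 - 143)*((-20)² + 14) = -146*(400 + 14) = -146*414 = -60444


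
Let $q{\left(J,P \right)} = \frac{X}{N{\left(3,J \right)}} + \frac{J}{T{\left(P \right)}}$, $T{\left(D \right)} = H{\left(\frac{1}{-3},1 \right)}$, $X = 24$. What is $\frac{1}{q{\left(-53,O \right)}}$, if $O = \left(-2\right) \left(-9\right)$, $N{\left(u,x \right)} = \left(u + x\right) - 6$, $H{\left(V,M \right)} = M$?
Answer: $- \frac{7}{374} \approx -0.018717$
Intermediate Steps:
$T{\left(D \right)} = 1$
$N{\left(u,x \right)} = -6 + u + x$
$O = 18$
$q{\left(J,P \right)} = J + \frac{24}{-3 + J}$ ($q{\left(J,P \right)} = \frac{24}{-6 + 3 + J} + \frac{J}{1} = \frac{24}{-3 + J} + J 1 = \frac{24}{-3 + J} + J = J + \frac{24}{-3 + J}$)
$\frac{1}{q{\left(-53,O \right)}} = \frac{1}{\frac{1}{-3 - 53} \left(24 - 53 \left(-3 - 53\right)\right)} = \frac{1}{\frac{1}{-56} \left(24 - -2968\right)} = \frac{1}{\left(- \frac{1}{56}\right) \left(24 + 2968\right)} = \frac{1}{\left(- \frac{1}{56}\right) 2992} = \frac{1}{- \frac{374}{7}} = - \frac{7}{374}$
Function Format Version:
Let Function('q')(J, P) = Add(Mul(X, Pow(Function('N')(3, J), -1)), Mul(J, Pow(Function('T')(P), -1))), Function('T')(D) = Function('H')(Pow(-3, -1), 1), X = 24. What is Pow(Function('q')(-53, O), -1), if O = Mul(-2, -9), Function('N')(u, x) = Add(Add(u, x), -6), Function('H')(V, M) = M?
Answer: Rational(-7, 374) ≈ -0.018717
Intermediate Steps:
Function('T')(D) = 1
Function('N')(u, x) = Add(-6, u, x)
O = 18
Function('q')(J, P) = Add(J, Mul(24, Pow(Add(-3, J), -1))) (Function('q')(J, P) = Add(Mul(24, Pow(Add(-6, 3, J), -1)), Mul(J, Pow(1, -1))) = Add(Mul(24, Pow(Add(-3, J), -1)), Mul(J, 1)) = Add(Mul(24, Pow(Add(-3, J), -1)), J) = Add(J, Mul(24, Pow(Add(-3, J), -1))))
Pow(Function('q')(-53, O), -1) = Pow(Mul(Pow(Add(-3, -53), -1), Add(24, Mul(-53, Add(-3, -53)))), -1) = Pow(Mul(Pow(-56, -1), Add(24, Mul(-53, -56))), -1) = Pow(Mul(Rational(-1, 56), Add(24, 2968)), -1) = Pow(Mul(Rational(-1, 56), 2992), -1) = Pow(Rational(-374, 7), -1) = Rational(-7, 374)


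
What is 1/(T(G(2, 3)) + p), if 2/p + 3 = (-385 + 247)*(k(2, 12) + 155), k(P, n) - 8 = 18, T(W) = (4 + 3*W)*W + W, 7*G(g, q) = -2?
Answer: -1224069/1448996 ≈ -0.84477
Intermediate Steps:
G(g, q) = -2/7 (G(g, q) = (1/7)*(-2) = -2/7)
T(W) = W + W*(4 + 3*W) (T(W) = W*(4 + 3*W) + W = W + W*(4 + 3*W))
k(P, n) = 26 (k(P, n) = 8 + 18 = 26)
p = -2/24981 (p = 2/(-3 + (-385 + 247)*(26 + 155)) = 2/(-3 - 138*181) = 2/(-3 - 24978) = 2/(-24981) = 2*(-1/24981) = -2/24981 ≈ -8.0061e-5)
1/(T(G(2, 3)) + p) = 1/(-2*(5 + 3*(-2/7))/7 - 2/24981) = 1/(-2*(5 - 6/7)/7 - 2/24981) = 1/(-2/7*29/7 - 2/24981) = 1/(-58/49 - 2/24981) = 1/(-1448996/1224069) = -1224069/1448996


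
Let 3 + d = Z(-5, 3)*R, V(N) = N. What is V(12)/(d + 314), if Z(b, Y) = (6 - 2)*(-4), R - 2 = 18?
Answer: -4/3 ≈ -1.3333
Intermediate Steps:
R = 20 (R = 2 + 18 = 20)
Z(b, Y) = -16 (Z(b, Y) = 4*(-4) = -16)
d = -323 (d = -3 - 16*20 = -3 - 320 = -323)
V(12)/(d + 314) = 12/(-323 + 314) = 12/(-9) = 12*(-1/9) = -4/3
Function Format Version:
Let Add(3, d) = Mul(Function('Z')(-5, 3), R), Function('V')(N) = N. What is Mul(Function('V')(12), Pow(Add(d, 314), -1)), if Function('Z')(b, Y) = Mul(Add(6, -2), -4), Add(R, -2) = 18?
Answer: Rational(-4, 3) ≈ -1.3333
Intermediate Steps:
R = 20 (R = Add(2, 18) = 20)
Function('Z')(b, Y) = -16 (Function('Z')(b, Y) = Mul(4, -4) = -16)
d = -323 (d = Add(-3, Mul(-16, 20)) = Add(-3, -320) = -323)
Mul(Function('V')(12), Pow(Add(d, 314), -1)) = Mul(12, Pow(Add(-323, 314), -1)) = Mul(12, Pow(-9, -1)) = Mul(12, Rational(-1, 9)) = Rational(-4, 3)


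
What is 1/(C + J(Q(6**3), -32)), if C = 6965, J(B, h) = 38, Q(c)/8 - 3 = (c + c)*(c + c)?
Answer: 1/7003 ≈ 0.00014280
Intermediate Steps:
Q(c) = 24 + 32*c**2 (Q(c) = 24 + 8*((c + c)*(c + c)) = 24 + 8*((2*c)*(2*c)) = 24 + 8*(4*c**2) = 24 + 32*c**2)
1/(C + J(Q(6**3), -32)) = 1/(6965 + 38) = 1/7003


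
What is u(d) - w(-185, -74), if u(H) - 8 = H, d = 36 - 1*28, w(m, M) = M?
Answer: 90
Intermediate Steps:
d = 8 (d = 36 - 28 = 8)
u(H) = 8 + H
u(d) - w(-185, -74) = (8 + 8) - 1*(-74) = 16 + 74 = 90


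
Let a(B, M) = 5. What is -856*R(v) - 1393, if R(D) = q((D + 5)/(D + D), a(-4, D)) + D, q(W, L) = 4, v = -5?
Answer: -537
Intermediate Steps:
R(D) = 4 + D
-856*R(v) - 1393 = -856*(4 - 5) - 1393 = -856*(-1) - 1393 = 856 - 1393 = -537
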